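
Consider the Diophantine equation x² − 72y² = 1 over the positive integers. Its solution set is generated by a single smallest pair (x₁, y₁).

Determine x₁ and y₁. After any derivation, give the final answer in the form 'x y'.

17 2

√72 = [8; 2,16, …], period ℓ=2 (even) → k=1
k=0  a_k=8  p_k/q_k = 8/1
k=1  a_k=2  p_k/q_k = 17/2
→ (17, 2).  Check: 17²=289, 72·2²=288, difference 1.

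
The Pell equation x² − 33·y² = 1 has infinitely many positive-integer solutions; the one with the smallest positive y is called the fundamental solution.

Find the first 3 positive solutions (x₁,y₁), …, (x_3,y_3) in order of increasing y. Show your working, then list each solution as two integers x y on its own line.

[5; 1,2,1,10] for √33; ℓ=4 ⇒ convergent index 3
i=0: a=5 ⇒ p=5, q=1
…
i=2: a=2 ⇒ p=17, q=3
i=3: a=1 ⇒ p=23, q=4
→ (23, 4).  Check: 23²=529, 33·4²=528, difference 1.
k=2:  x_2 = 23·23+33·4·4 = 1057,  y_2 = 23·4+4·23 = 184
k=3:  x_3 = 23·1057+33·4·184 = 48599,  y_3 = 23·184+4·1057 = 8460

23 4
1057 184
48599 8460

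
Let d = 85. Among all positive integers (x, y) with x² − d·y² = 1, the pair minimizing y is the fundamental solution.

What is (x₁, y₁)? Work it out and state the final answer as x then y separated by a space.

285769 30996

√85 → a₀=9, period (4,1,1,4,18); ℓ=5 odd so k=9
k=0  a_k=9  p_k/q_k = 9/1
k=1  a_k=4  p_k/q_k = 37/4
k=2  a_k=1  p_k/q_k = 46/5
k=3  a_k=1  p_k/q_k = 83/9
k=4  a_k=4  p_k/q_k = 378/41
k=5  a_k=18  p_k/q_k = 6887/747
k=6  a_k=4  p_k/q_k = 27926/3029
k=7  a_k=1  p_k/q_k = 34813/3776
k=8  a_k=1  p_k/q_k = 62739/6805
k=9  a_k=4  p_k/q_k = 285769/30996
(x₁, y₁) = (285769, 30996);  285769² − 85·30996² = 1 ✓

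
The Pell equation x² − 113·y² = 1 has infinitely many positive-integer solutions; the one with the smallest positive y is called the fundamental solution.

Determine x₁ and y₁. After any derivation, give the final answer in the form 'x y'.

[10; 1,1,1,2,2,1,1,1,20] for √113; ℓ=9 ⇒ convergent index 17
step 0: (10, 1)  from 10·(1,0) + (0,1)
step 1: (11, 1)  from 1·(10,1) + (1,0)
step 2: (21, 2)  from 1·(11,1) + (10,1)
…
step 4: (85, 8)  from 2·(32,3) + (21,2)
step 5: (202, 19)  from 2·(85,8) + (32,3)
…
step 7: (489, 46)  from 1·(287,27) + (202,19)
step 8: (776, 73)  from 1·(489,46) + (287,27)
step 9: (16009, 1506)  from 20·(776,73) + (489,46)
step 10: (16785, 1579)  from 1·(16009,1506) + (776,73)
…
step 12: (49579, 4664)  from 1·(32794,3085) + (16785,1579)
…
step 14: (313483, 29490)  from 2·(131952,12413) + (49579,4664)
step 15: (445435, 41903)  from 1·(313483,29490) + (131952,12413)
step 16: (758918, 71393)  from 1·(445435,41903) + (313483,29490)
step 17: (1204353, 113296)  from 1·(758918,71393) + (445435,41903)
(x₁, y₁) = (1204353, 113296);  1204353² − 113·113296² = 1 ✓

1204353 113296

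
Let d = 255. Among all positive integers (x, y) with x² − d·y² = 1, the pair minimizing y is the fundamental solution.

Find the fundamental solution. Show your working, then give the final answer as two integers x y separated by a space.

[15; 1,30] for √255; ℓ=2 ⇒ convergent index 1
k=0  a_k=15  p_k/q_k = 15/1
k=1  a_k=1  p_k/q_k = 16/1
→ (16, 1).  Check: 16²=256, 255·1²=255, difference 1.

16 1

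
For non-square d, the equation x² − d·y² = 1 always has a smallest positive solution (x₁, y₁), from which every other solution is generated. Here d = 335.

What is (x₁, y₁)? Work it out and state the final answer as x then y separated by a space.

d=335: √d = [18; 3,3,3,36] (ℓ=4, even), read p_3/q_3
a_0=18:  p_0=18·1+0=18,  q_0=18·0+1=1
a_1=3:  p_1=3·18+1=55,  q_1=3·1+0=3
a_2=3:  p_2=3·55+18=183,  q_2=3·3+1=10
a_3=3:  p_3=3·183+55=604,  q_3=3·10+3=33
(x₁, y₁) = (604, 33);  604² − 335·33² = 1 ✓

604 33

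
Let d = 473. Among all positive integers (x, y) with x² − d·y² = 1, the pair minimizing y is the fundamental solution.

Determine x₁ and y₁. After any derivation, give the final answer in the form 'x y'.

√473 = [21; 1,2,1,42, …], period ℓ=4 (even) → k=3
k=0  a_k=21  p_k/q_k = 21/1
k=1  a_k=1  p_k/q_k = 22/1
k=2  a_k=2  p_k/q_k = 65/3
k=3  a_k=1  p_k/q_k = 87/4
fundamental: x₁=87, y₁=4  (since 7569 − 473·16 = 1)

87 4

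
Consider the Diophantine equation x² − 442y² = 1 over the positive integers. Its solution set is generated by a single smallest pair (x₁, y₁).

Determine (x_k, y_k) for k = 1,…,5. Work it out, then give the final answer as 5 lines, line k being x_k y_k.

883 42
1559377 74172
2753858899 130987710
4863313256257 231324221688
8588608456690963 408518444513298

[21; 42] for √442; ℓ=1 ⇒ convergent index 1
step 0: (21, 1)  from 21·(1,0) + (0,1)
step 1: (883, 42)  from 42·(21,1) + (1,0)
(x₁, y₁) = (883, 42);  883² − 442·42² = 1 ✓
(x_2, y_2) = (883·883 + 442·42·42, 883·42 + 42·883) = (1559377, 74172)
(x_3, y_3) = (883·1559377 + 442·42·74172, 883·74172 + 42·1559377) = (2753858899, 130987710)
(x_4, y_4) = (883·2753858899 + 442·42·130987710, 883·130987710 + 42·2753858899) = (4863313256257, 231324221688)
(x_5, y_5) = (883·4863313256257 + 442·42·231324221688, 883·231324221688 + 42·4863313256257) = (8588608456690963, 408518444513298)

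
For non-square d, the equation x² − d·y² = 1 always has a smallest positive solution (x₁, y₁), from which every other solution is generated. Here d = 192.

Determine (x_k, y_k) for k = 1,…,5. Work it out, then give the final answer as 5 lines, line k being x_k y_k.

97 7
18817 1358
3650401 263445
708158977 51106972
137379191137 9914489123

√192 → a₀=13, period (1,5,1,26); ℓ=4 even so k=3
a_0=13:  p_0=13·1+0=13,  q_0=13·0+1=1
…
a_2=5:  p_2=5·14+13=83,  q_2=5·1+1=6
a_3=1:  p_3=1·83+14=97,  q_3=1·6+1=7
(x₁, y₁) = (97, 7);  97² − 192·7² = 1 ✓
n=2: (97,7)∘(97,7) = (97·97+192·7·7, 97·7+7·97) = (18817,1358)
n=3: (18817,1358)∘(97,7) = (97·18817+192·7·1358, 97·1358+7·18817) = (3650401,263445)
n=4: (3650401,263445)∘(97,7) = (97·3650401+192·7·263445, 97·263445+7·3650401) = (708158977,51106972)
n=5: (708158977,51106972)∘(97,7) = (97·708158977+192·7·51106972, 97·51106972+7·708158977) = (137379191137,9914489123)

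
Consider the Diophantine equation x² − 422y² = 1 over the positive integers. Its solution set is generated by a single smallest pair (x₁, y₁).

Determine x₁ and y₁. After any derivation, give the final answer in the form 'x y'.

7022501 341850

√422 = [20; 1,1,5,2,1,…,1,1,40, …], period ℓ=14 (even) → k=13
step 0: (20, 1)  from 20·(1,0) + (0,1)
…
step 4: (493, 24)  from 2·(226,11) + (41,2)
…
step 7: (53719, 2615)  from 20·(2650,129) + (719,35)
step 8: (163807, 7974)  from 3·(53719,2615) + (2650,129)
…
step 12: (3810680, 185501)  from 1·(3211821,156349) + (598859,29152)
step 13: (7022501, 341850)  from 1·(3810680,185501) + (3211821,156349)
→ (7022501, 341850).  Check: 7022501²=49315520295001, 422·341850²=49315520295000, difference 1.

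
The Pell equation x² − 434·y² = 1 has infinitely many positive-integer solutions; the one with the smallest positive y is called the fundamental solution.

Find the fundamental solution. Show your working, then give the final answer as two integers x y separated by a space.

d=434: √d = [20; 1,4,1,40] (ℓ=4, even), read p_3/q_3
k=0  a_k=20  p_k/q_k = 20/1
k=1  a_k=1  p_k/q_k = 21/1
k=2  a_k=4  p_k/q_k = 104/5
k=3  a_k=1  p_k/q_k = 125/6
fundamental: x₁=125, y₁=6  (since 15625 − 434·36 = 1)

125 6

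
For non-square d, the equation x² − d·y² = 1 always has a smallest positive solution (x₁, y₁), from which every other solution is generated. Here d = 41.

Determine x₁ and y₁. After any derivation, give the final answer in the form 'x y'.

2049 320

d=41: √d = [6; 2,2,12] (ℓ=3, odd), read p_5/q_5
k=0  a_k=6  p_k/q_k = 6/1
…
k=3  a_k=12  p_k/q_k = 397/62
k=4  a_k=2  p_k/q_k = 826/129
k=5  a_k=2  p_k/q_k = 2049/320
→ (2049, 320).  Check: 2049²=4198401, 41·320²=4198400, difference 1.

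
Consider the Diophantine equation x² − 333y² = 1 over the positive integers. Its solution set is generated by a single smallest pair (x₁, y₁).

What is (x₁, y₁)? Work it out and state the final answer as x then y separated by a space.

d=333: √d = [18; 4,36] (ℓ=2, even), read p_1/q_1
step 0: (18, 1)  from 18·(1,0) + (0,1)
step 1: (73, 4)  from 4·(18,1) + (1,0)
(x₁, y₁) = (73, 4);  73² − 333·4² = 1 ✓

73 4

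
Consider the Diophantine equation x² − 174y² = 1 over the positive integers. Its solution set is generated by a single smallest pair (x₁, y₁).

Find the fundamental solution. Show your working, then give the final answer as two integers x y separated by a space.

√174 = [13; 5,4,5,26, …], period ℓ=4 (even) → k=3
step 0: (13, 1)  from 13·(1,0) + (0,1)
step 1: (66, 5)  from 5·(13,1) + (1,0)
step 2: (277, 21)  from 4·(66,5) + (13,1)
step 3: (1451, 110)  from 5·(277,21) + (66,5)
(x₁, y₁) = (1451, 110);  1451² − 174·110² = 1 ✓

1451 110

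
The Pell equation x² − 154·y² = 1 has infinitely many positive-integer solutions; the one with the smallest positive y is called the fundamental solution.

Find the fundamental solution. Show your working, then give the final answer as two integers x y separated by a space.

d=154: √d = [12; 2,2,3,1,2,1,3,2,2,24] (ℓ=10, even), read p_9/q_9
i=0: a=12 ⇒ p=12, q=1
…
i=3: a=3 ⇒ p=211, q=17
i=4: a=1 ⇒ p=273, q=22
…
i=6: a=1 ⇒ p=1030, q=83
…
i=8: a=2 ⇒ p=8724, q=703
i=9: a=2 ⇒ p=21295, q=1716
(x₁, y₁) = (21295, 1716);  21295² − 154·1716² = 1 ✓

21295 1716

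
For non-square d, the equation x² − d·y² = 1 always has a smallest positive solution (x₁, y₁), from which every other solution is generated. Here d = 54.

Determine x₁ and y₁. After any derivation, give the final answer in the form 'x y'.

[7; 2,1,6,1,2,14] for √54; ℓ=6 ⇒ convergent index 5
step 0: (7, 1)  from 7·(1,0) + (0,1)
step 1: (15, 2)  from 2·(7,1) + (1,0)
…
step 4: (169, 23)  from 1·(147,20) + (22,3)
step 5: (485, 66)  from 2·(169,23) + (147,20)
(x₁, y₁) = (485, 66);  485² − 54·66² = 1 ✓

485 66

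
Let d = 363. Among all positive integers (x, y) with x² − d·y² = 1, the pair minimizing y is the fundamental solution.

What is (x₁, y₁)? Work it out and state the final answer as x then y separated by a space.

[19; 19,38] for √363; ℓ=2 ⇒ convergent index 1
i=0: a=19 ⇒ p=19, q=1
i=1: a=19 ⇒ p=362, q=19
(x₁, y₁) = (362, 19);  362² − 363·19² = 1 ✓

362 19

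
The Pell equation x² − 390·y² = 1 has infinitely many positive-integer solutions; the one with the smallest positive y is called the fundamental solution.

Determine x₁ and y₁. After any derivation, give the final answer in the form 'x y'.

[19; 1,2,1,38] for √390; ℓ=4 ⇒ convergent index 3
i=0: a=19 ⇒ p=19, q=1
…
i=2: a=2 ⇒ p=59, q=3
i=3: a=1 ⇒ p=79, q=4
(x₁, y₁) = (79, 4);  79² − 390·4² = 1 ✓

79 4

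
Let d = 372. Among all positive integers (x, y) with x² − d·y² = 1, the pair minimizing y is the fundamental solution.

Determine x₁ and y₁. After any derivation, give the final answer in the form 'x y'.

12151 630

√372 → a₀=19, period (3,2,12,2,3,38); ℓ=6 even so k=5
k=0  a_k=19  p_k/q_k = 19/1
k=1  a_k=3  p_k/q_k = 58/3
k=2  a_k=2  p_k/q_k = 135/7
k=3  a_k=12  p_k/q_k = 1678/87
k=4  a_k=2  p_k/q_k = 3491/181
k=5  a_k=3  p_k/q_k = 12151/630
→ (12151, 630).  Check: 12151²=147646801, 372·630²=147646800, difference 1.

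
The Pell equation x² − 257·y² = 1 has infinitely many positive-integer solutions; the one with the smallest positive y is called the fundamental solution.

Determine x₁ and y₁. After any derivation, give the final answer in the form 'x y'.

√257 → a₀=16, period (32); ℓ=1 odd so k=1
i=0: a=16 ⇒ p=16, q=1
i=1: a=32 ⇒ p=513, q=32
→ (513, 32).  Check: 513²=263169, 257·32²=263168, difference 1.

513 32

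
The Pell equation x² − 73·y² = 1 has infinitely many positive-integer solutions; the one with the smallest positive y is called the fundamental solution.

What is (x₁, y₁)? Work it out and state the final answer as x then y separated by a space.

[8; 1,1,5,5,1,1,16] for √73; ℓ=7 ⇒ convergent index 13
step 0: (8, 1)  from 8·(1,0) + (0,1)
…
step 2: (17, 2)  from 1·(9,1) + (8,1)
step 3: (94, 11)  from 5·(17,2) + (9,1)
…
step 9: (36406, 4261)  from 1·(18737,2193) + (17669,2068)
step 10: (200767, 23498)  from 5·(36406,4261) + (18737,2193)
step 11: (1040241, 121751)  from 5·(200767,23498) + (36406,4261)
step 12: (1241008, 145249)  from 1·(1040241,121751) + (200767,23498)
step 13: (2281249, 267000)  from 1·(1241008,145249) + (1040241,121751)
fundamental: x₁=2281249, y₁=267000  (since 5204097000001 − 73·71289000000 = 1)

2281249 267000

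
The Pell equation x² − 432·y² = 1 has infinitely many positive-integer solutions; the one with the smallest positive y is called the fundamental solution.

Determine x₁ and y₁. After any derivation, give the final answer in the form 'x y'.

1351 65

[20; 1,3,1,1,1,3,1,40] for √432; ℓ=8 ⇒ convergent index 7
step 0: (20, 1)  from 20·(1,0) + (0,1)
step 1: (21, 1)  from 1·(20,1) + (1,0)
…
step 5: (291, 14)  from 1·(187,9) + (104,5)
step 6: (1060, 51)  from 3·(291,14) + (187,9)
step 7: (1351, 65)  from 1·(1060,51) + (291,14)
(x₁, y₁) = (1351, 65);  1351² − 432·65² = 1 ✓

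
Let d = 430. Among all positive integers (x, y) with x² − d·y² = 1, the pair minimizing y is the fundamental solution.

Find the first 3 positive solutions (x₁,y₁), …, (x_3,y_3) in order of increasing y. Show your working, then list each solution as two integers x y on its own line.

√430 = [20; 1,2,1,3,1,…,2,1,40, …], period ℓ=14 (even) → k=13
a_0=20:  p_0=20·1+0=20,  q_0=20·0+1=1
…
a_8=6:  p_8=6·21794+2675=133439,  q_8=6·1051+129=6435
…
a_11=1:  p_11=1·599138+155233=754371,  q_11=1·28893+7486=36379
a_12=2:  p_12=2·754371+599138=2107880,  q_12=2·36379+28893=101651
a_13=1:  p_13=1·2107880+754371=2862251,  q_13=1·101651+36379=138030
fundamental: x₁=2862251, y₁=138030  (since 8192480787001 − 430·19052280900 = 1)
k=2:  x_2 = 2862251·2862251+430·138030·138030 = 16384961574001,  y_2 = 2862251·138030+138030·2862251 = 790153011060
k=3:  x_3 = 2862251·16384961574001+430·138030·790153011060 = 93795745300289010251,  y_3 = 2862251·790153011060+138030·16384961574001 = 4523232492118854090

2862251 138030
16384961574001 790153011060
93795745300289010251 4523232492118854090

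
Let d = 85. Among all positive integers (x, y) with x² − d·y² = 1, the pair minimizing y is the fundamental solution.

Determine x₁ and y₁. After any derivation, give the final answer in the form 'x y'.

[9; 4,1,1,4,18] for √85; ℓ=5 ⇒ convergent index 9
i=0: a=9 ⇒ p=9, q=1
…
i=2: a=1 ⇒ p=46, q=5
…
i=4: a=4 ⇒ p=378, q=41
i=5: a=18 ⇒ p=6887, q=747
…
i=8: a=1 ⇒ p=62739, q=6805
i=9: a=4 ⇒ p=285769, q=30996
fundamental: x₁=285769, y₁=30996  (since 81663921361 − 85·960752016 = 1)

285769 30996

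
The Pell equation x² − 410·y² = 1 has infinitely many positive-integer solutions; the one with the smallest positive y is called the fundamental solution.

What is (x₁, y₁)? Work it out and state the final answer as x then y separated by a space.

81 4

√410 = [20; 4,40, …], period ℓ=2 (even) → k=1
k=0  a_k=20  p_k/q_k = 20/1
k=1  a_k=4  p_k/q_k = 81/4
fundamental: x₁=81, y₁=4  (since 6561 − 410·16 = 1)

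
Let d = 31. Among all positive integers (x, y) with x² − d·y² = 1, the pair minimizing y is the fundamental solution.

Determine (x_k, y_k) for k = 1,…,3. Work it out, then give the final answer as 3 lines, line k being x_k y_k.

d=31: √d = [5; 1,1,3,5,3,1,1,10] (ℓ=8, even), read p_7/q_7
k=0  a_k=5  p_k/q_k = 5/1
k=1  a_k=1  p_k/q_k = 6/1
k=2  a_k=1  p_k/q_k = 11/2
k=3  a_k=3  p_k/q_k = 39/7
k=4  a_k=5  p_k/q_k = 206/37
k=5  a_k=3  p_k/q_k = 657/118
k=6  a_k=1  p_k/q_k = 863/155
k=7  a_k=1  p_k/q_k = 1520/273
→ (1520, 273).  Check: 1520²=2310400, 31·273²=2310399, difference 1.
(1520+273√31)^2 = 4620799 + 829920√31
(1520+273√31)^3 = 14047227440 + 2522956527√31

1520 273
4620799 829920
14047227440 2522956527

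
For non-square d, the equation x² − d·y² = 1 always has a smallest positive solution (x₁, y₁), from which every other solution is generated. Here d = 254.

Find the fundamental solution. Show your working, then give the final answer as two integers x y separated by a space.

255 16

d=254: √d = [15; 1,14,1,30] (ℓ=4, even), read p_3/q_3
k=0  a_k=15  p_k/q_k = 15/1
k=1  a_k=1  p_k/q_k = 16/1
k=2  a_k=14  p_k/q_k = 239/15
k=3  a_k=1  p_k/q_k = 255/16
fundamental: x₁=255, y₁=16  (since 65025 − 254·256 = 1)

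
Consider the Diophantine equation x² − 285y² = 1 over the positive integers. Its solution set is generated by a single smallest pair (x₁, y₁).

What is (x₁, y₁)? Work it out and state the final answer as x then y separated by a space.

√285 → a₀=16, period (1,7,2,7,1,32); ℓ=6 even so k=5
a_0=16:  p_0=16·1+0=16,  q_0=16·0+1=1
a_1=1:  p_1=1·16+1=17,  q_1=1·1+0=1
…
a_3=2:  p_3=2·135+17=287,  q_3=2·8+1=17
a_4=7:  p_4=7·287+135=2144,  q_4=7·17+8=127
a_5=1:  p_5=1·2144+287=2431,  q_5=1·127+17=144
fundamental: x₁=2431, y₁=144  (since 5909761 − 285·20736 = 1)

2431 144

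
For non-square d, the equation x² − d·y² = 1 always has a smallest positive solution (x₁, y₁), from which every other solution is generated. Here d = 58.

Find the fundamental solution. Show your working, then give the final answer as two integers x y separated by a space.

19603 2574

[7; 1,1,1,1,1,1,14] for √58; ℓ=7 ⇒ convergent index 13
k=0  a_k=7  p_k/q_k = 7/1
k=1  a_k=1  p_k/q_k = 8/1
k=2  a_k=1  p_k/q_k = 15/2
…
k=4  a_k=1  p_k/q_k = 38/5
…
k=7  a_k=14  p_k/q_k = 1447/190
k=8  a_k=1  p_k/q_k = 1546/203
k=9  a_k=1  p_k/q_k = 2993/393
k=10  a_k=1  p_k/q_k = 4539/596
…
k=12  a_k=1  p_k/q_k = 12071/1585
k=13  a_k=1  p_k/q_k = 19603/2574
fundamental: x₁=19603, y₁=2574  (since 384277609 − 58·6625476 = 1)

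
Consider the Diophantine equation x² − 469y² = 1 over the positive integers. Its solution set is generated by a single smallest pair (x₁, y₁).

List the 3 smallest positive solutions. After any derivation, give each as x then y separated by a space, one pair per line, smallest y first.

√469 → a₀=21, period (1,1,1,10,6,10,1,1,1,42); ℓ=10 even so k=9
a_0=21:  p_0=21·1+0=21,  q_0=21·0+1=1
…
a_3=1:  p_3=1·43+22=65,  q_3=1·2+1=3
a_4=10:  p_4=10·65+43=693,  q_4=10·3+2=32
…
a_8=1:  p_8=1·47146+42923=90069,  q_8=1·2177+1982=4159
a_9=1:  p_9=1·90069+47146=137215,  q_9=1·4159+2177=6336
fundamental: x₁=137215, y₁=6336  (since 18827956225 − 469·40144896 = 1)
n=2: (137215,6336)∘(137215,6336) = (137215·137215+469·6336·6336, 137215·6336+6336·137215) = (37655912449,1738788480)
n=3: (37655912449,1738788480)∘(137215,6336) = (137215·37655912449+469·6336·1738788480, 137215·1738788480+6336·37655912449) = (10333912053241855,477175722560064)

137215 6336
37655912449 1738788480
10333912053241855 477175722560064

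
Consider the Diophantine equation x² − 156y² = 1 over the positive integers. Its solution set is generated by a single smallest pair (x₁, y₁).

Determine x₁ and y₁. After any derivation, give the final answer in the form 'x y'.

√156 = [12; 2,24, …], period ℓ=2 (even) → k=1
a_0=12:  p_0=12·1+0=12,  q_0=12·0+1=1
a_1=2:  p_1=2·12+1=25,  q_1=2·1+0=2
(x₁, y₁) = (25, 2);  25² − 156·2² = 1 ✓

25 2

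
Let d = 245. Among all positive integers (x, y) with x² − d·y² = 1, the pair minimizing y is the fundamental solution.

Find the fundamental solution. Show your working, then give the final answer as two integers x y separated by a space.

51841 3312

d=245: √d = [15; 1,1,1,7,6,7,1,1,1,30] (ℓ=10, even), read p_9/q_9
step 0: (15, 1)  from 15·(1,0) + (0,1)
…
step 3: (47, 3)  from 1·(31,2) + (16,1)
…
step 5: (2207, 141)  from 6·(360,23) + (47,3)
…
step 7: (18016, 1151)  from 1·(15809,1010) + (2207,141)
step 8: (33825, 2161)  from 1·(18016,1151) + (15809,1010)
step 9: (51841, 3312)  from 1·(33825,2161) + (18016,1151)
→ (51841, 3312).  Check: 51841²=2687489281, 245·3312²=2687489280, difference 1.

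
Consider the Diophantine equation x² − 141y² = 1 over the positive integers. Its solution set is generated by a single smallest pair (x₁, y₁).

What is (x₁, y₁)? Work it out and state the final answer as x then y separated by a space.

95 8

√141 = [11; 1,6,1,22, …], period ℓ=4 (even) → k=3
k=0  a_k=11  p_k/q_k = 11/1
k=1  a_k=1  p_k/q_k = 12/1
k=2  a_k=6  p_k/q_k = 83/7
k=3  a_k=1  p_k/q_k = 95/8
fundamental: x₁=95, y₁=8  (since 9025 − 141·64 = 1)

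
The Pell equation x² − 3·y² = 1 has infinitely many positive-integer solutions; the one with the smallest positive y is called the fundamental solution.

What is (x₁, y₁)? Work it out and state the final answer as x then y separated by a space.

d=3: √d = [1; 1,2] (ℓ=2, even), read p_1/q_1
k=0  a_k=1  p_k/q_k = 1/1
k=1  a_k=1  p_k/q_k = 2/1
fundamental: x₁=2, y₁=1  (since 4 − 3·1 = 1)

2 1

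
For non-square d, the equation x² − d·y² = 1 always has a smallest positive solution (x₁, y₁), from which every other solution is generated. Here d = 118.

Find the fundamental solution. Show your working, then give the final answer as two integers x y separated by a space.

306917 28254

d=118: √d = [10; 1,6,3,2,10,2,3,6,1,20] (ℓ=10, even), read p_9/q_9
a_0=10:  p_0=10·1+0=10,  q_0=10·0+1=1
a_1=1:  p_1=1·10+1=11,  q_1=1·1+0=1
a_2=6:  p_2=6·11+10=76,  q_2=6·1+1=7
a_3=3:  p_3=3·76+11=239,  q_3=3·7+1=22
…
a_6=2:  p_6=2·5779+554=12112,  q_6=2·532+51=1115
a_7=3:  p_7=3·12112+5779=42115,  q_7=3·1115+532=3877
a_8=6:  p_8=6·42115+12112=264802,  q_8=6·3877+1115=24377
a_9=1:  p_9=1·264802+42115=306917,  q_9=1·24377+3877=28254
fundamental: x₁=306917, y₁=28254  (since 94198044889 − 118·798288516 = 1)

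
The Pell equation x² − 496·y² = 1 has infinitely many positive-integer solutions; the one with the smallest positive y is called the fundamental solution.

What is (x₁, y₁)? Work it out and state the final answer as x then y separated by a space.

√496 = [22; 3,1,2,4,1,…,1,3,44, …], period ℓ=16 (even) → k=15
k=0  a_k=22  p_k/q_k = 22/1
k=1  a_k=3  p_k/q_k = 67/3
…
k=4  a_k=4  p_k/q_k = 1069/48
k=5  a_k=1  p_k/q_k = 1314/59
k=6  a_k=1  p_k/q_k = 2383/107
k=7  a_k=2  p_k/q_k = 6080/273
k=8  a_k=2  p_k/q_k = 14543/653
k=9  a_k=2  p_k/q_k = 35166/1579
k=10  a_k=1  p_k/q_k = 49709/2232
k=11  a_k=1  p_k/q_k = 84875/3811
…
k=14  a_k=1  p_k/q_k = 1252502/56239
k=15  a_k=3  p_k/q_k = 4620799/207480
fundamental: x₁=4620799, y₁=207480  (since 21351783398401 − 496·43047950400 = 1)

4620799 207480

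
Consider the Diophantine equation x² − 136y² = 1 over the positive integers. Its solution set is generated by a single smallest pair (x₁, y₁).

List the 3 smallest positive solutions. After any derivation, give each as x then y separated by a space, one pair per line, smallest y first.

35 3
2449 210
171395 14697

√136 = [11; 1,1,1,22, …], period ℓ=4 (even) → k=3
i=0: a=11 ⇒ p=11, q=1
i=1: a=1 ⇒ p=12, q=1
i=2: a=1 ⇒ p=23, q=2
i=3: a=1 ⇒ p=35, q=3
(x₁, y₁) = (35, 3);  35² − 136·3² = 1 ✓
(x_2, y_2) = (35·35 + 136·3·3, 35·3 + 3·35) = (2449, 210)
(x_3, y_3) = (35·2449 + 136·3·210, 35·210 + 3·2449) = (171395, 14697)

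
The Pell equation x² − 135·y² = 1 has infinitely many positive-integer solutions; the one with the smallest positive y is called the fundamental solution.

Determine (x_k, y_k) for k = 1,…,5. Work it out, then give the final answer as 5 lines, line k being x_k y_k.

d=135: √d = [11; 1,1,1,1,1,1,1,22] (ℓ=8, even), read p_7/q_7
i=0: a=11 ⇒ p=11, q=1
…
i=3: a=1 ⇒ p=35, q=3
…
i=5: a=1 ⇒ p=93, q=8
i=6: a=1 ⇒ p=151, q=13
i=7: a=1 ⇒ p=244, q=21
fundamental: x₁=244, y₁=21  (since 59536 − 135·441 = 1)
n=2: (244,21)∘(244,21) = (244·244+135·21·21, 244·21+21·244) = (119071,10248)
n=3: (119071,10248)∘(244,21) = (244·119071+135·21·10248, 244·10248+21·119071) = (58106404,5001003)
n=4: (58106404,5001003)∘(244,21) = (244·58106404+135·21·5001003, 244·5001003+21·58106404) = (28355806081,2440479216)
n=5: (28355806081,2440479216)∘(244,21) = (244·28355806081+135·21·2440479216, 244·2440479216+21·28355806081) = (13837575261124,1190948856405)

244 21
119071 10248
58106404 5001003
28355806081 2440479216
13837575261124 1190948856405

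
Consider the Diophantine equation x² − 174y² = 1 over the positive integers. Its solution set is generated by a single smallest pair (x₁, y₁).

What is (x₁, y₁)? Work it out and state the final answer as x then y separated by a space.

1451 110

d=174: √d = [13; 5,4,5,26] (ℓ=4, even), read p_3/q_3
k=0  a_k=13  p_k/q_k = 13/1
k=1  a_k=5  p_k/q_k = 66/5
k=2  a_k=4  p_k/q_k = 277/21
k=3  a_k=5  p_k/q_k = 1451/110
fundamental: x₁=1451, y₁=110  (since 2105401 − 174·12100 = 1)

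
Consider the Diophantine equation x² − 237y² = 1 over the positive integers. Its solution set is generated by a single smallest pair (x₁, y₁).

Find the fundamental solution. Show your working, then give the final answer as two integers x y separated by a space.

√237 = [15; 2,1,1,7,10,7,1,1,2,30, …], period ℓ=10 (even) → k=9
i=0: a=15 ⇒ p=15, q=1
…
i=5: a=10 ⇒ p=5927, q=385
i=6: a=7 ⇒ p=42074, q=2733
i=7: a=1 ⇒ p=48001, q=3118
i=8: a=1 ⇒ p=90075, q=5851
i=9: a=2 ⇒ p=228151, q=14820
→ (228151, 14820).  Check: 228151²=52052878801, 237·14820²=52052878800, difference 1.

228151 14820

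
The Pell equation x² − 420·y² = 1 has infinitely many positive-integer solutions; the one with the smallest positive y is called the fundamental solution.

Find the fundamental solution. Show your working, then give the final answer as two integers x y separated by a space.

√420 → a₀=20, period (2,40); ℓ=2 even so k=1
i=0: a=20 ⇒ p=20, q=1
i=1: a=2 ⇒ p=41, q=2
→ (41, 2).  Check: 41²=1681, 420·2²=1680, difference 1.

41 2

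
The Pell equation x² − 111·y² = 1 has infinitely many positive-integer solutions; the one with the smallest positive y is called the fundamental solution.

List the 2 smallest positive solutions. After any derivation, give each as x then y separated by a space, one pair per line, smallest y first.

√111 → a₀=10, period (1,1,6,1,1,20); ℓ=6 even so k=5
a_0=10:  p_0=10·1+0=10,  q_0=10·0+1=1
…
a_2=1:  p_2=1·11+10=21,  q_2=1·1+1=2
a_3=6:  p_3=6·21+11=137,  q_3=6·2+1=13
a_4=1:  p_4=1·137+21=158,  q_4=1·13+2=15
a_5=1:  p_5=1·158+137=295,  q_5=1·15+13=28
→ (295, 28).  Check: 295²=87025, 111·28²=87024, difference 1.
(295+28√111)^2 = 174049 + 16520√111

295 28
174049 16520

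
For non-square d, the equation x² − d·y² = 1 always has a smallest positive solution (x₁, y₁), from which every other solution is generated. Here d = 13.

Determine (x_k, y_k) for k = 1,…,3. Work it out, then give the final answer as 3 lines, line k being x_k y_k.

649 180
842401 233640
1093435849 303264540

√13 = [3; 1,1,1,1,6, …], period ℓ=5 (odd) → k=9
k=0  a_k=3  p_k/q_k = 3/1
…
k=3  a_k=1  p_k/q_k = 11/3
…
k=8  a_k=1  p_k/q_k = 393/109
k=9  a_k=1  p_k/q_k = 649/180
fundamental: x₁=649, y₁=180  (since 421201 − 13·32400 = 1)
k=2:  x_2 = 649·649+13·180·180 = 842401,  y_2 = 649·180+180·649 = 233640
k=3:  x_3 = 649·842401+13·180·233640 = 1093435849,  y_3 = 649·233640+180·842401 = 303264540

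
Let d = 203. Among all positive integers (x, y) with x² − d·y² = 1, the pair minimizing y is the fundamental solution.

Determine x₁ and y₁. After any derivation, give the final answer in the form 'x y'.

√203 → a₀=14, period (4,28); ℓ=2 even so k=1
a_0=14:  p_0=14·1+0=14,  q_0=14·0+1=1
a_1=4:  p_1=4·14+1=57,  q_1=4·1+0=4
fundamental: x₁=57, y₁=4  (since 3249 − 203·16 = 1)

57 4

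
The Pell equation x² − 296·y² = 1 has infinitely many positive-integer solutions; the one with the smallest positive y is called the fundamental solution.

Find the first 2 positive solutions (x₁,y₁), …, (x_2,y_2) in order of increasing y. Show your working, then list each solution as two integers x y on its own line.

3699 215
27365201 1590570

√296 = [17; 4,1,7,1,4,34, …], period ℓ=6 (even) → k=5
a_0=17:  p_0=17·1+0=17,  q_0=17·0+1=1
a_1=4:  p_1=4·17+1=69,  q_1=4·1+0=4
a_2=1:  p_2=1·69+17=86,  q_2=1·4+1=5
…
a_4=1:  p_4=1·671+86=757,  q_4=1·39+5=44
a_5=4:  p_5=4·757+671=3699,  q_5=4·44+39=215
fundamental: x₁=3699, y₁=215  (since 13682601 − 296·46225 = 1)
n=2: (3699,215)∘(3699,215) = (3699·3699+296·215·215, 3699·215+215·3699) = (27365201,1590570)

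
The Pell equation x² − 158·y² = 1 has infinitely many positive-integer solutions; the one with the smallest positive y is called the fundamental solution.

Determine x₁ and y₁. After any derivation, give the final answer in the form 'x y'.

7743 616

√158 = [12; 1,1,3,12,3,1,1,24, …], period ℓ=8 (even) → k=7
i=0: a=12 ⇒ p=12, q=1
i=1: a=1 ⇒ p=13, q=1
i=2: a=1 ⇒ p=25, q=2
i=3: a=3 ⇒ p=88, q=7
…
i=6: a=1 ⇒ p=4412, q=351
i=7: a=1 ⇒ p=7743, q=616
→ (7743, 616).  Check: 7743²=59954049, 158·616²=59954048, difference 1.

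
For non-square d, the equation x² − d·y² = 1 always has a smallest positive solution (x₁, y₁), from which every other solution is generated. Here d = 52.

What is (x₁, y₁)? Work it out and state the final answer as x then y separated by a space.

649 90

√52 = [7; 4,1,2,1,4,14, …], period ℓ=6 (even) → k=5
a_0=7:  p_0=7·1+0=7,  q_0=7·0+1=1
a_1=4:  p_1=4·7+1=29,  q_1=4·1+0=4
a_2=1:  p_2=1·29+7=36,  q_2=1·4+1=5
…
a_4=1:  p_4=1·101+36=137,  q_4=1·14+5=19
a_5=4:  p_5=4·137+101=649,  q_5=4·19+14=90
fundamental: x₁=649, y₁=90  (since 421201 − 52·8100 = 1)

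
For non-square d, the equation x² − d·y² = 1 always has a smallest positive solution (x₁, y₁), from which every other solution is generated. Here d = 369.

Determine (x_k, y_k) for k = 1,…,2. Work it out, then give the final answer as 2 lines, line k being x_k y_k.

d=369: √d = [19; 4,1,3,2,7,4,7,2,3,1,4,38] (ℓ=12, even), read p_11/q_11
a_0=19:  p_0=19·1+0=19,  q_0=19·0+1=1
…
a_3=3:  p_3=3·96+77=365,  q_3=3·5+4=19
a_4=2:  p_4=2·365+96=826,  q_4=2·19+5=43
a_5=7:  p_5=7·826+365=6147,  q_5=7·43+19=320
a_6=4:  p_6=4·6147+826=25414,  q_6=4·320+43=1323
…
a_10=1:  p_10=1·1364557+393504=1758061,  q_10=1·71036+20485=91521
a_11=4:  p_11=4·1758061+1364557=8396801,  q_11=4·91521+71036=437120
→ (8396801, 437120).  Check: 8396801²=70506267033601, 369·437120²=70506267033600, difference 1.
n=2: (8396801,437120)∘(8396801,437120) = (8396801·8396801+369·437120·437120, 8396801·437120+437120·8396801) = (141012534067201,7340819306240)

8396801 437120
141012534067201 7340819306240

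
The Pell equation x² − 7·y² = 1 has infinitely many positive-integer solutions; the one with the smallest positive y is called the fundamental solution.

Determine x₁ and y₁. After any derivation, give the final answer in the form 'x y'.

8 3

d=7: √d = [2; 1,1,1,4] (ℓ=4, even), read p_3/q_3
a_0=2:  p_0=2·1+0=2,  q_0=2·0+1=1
a_1=1:  p_1=1·2+1=3,  q_1=1·1+0=1
a_2=1:  p_2=1·3+2=5,  q_2=1·1+1=2
a_3=1:  p_3=1·5+3=8,  q_3=1·2+1=3
fundamental: x₁=8, y₁=3  (since 64 − 7·9 = 1)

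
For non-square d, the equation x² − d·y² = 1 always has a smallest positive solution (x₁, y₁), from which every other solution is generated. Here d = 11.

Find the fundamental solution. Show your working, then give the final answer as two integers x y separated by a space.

√11 → a₀=3, period (3,6); ℓ=2 even so k=1
k=0  a_k=3  p_k/q_k = 3/1
k=1  a_k=3  p_k/q_k = 10/3
(x₁, y₁) = (10, 3);  10² − 11·3² = 1 ✓

10 3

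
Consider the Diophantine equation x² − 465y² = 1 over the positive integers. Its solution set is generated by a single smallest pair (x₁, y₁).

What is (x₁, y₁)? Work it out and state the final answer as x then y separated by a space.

d=465: √d = [21; 1,1,3,2,2,2,3,1,1,42] (ℓ=10, even), read p_9/q_9
a_0=21:  p_0=21·1+0=21,  q_0=21·0+1=1
a_1=1:  p_1=1·21+1=22,  q_1=1·1+0=1
…
a_3=3:  p_3=3·43+22=151,  q_3=3·2+1=7
…
a_5=2:  p_5=2·345+151=841,  q_5=2·16+7=39
…
a_7=3:  p_7=3·2027+841=6922,  q_7=3·94+39=321
a_8=1:  p_8=1·6922+2027=8949,  q_8=1·321+94=415
a_9=1:  p_9=1·8949+6922=15871,  q_9=1·415+321=736
fundamental: x₁=15871, y₁=736  (since 251888641 − 465·541696 = 1)

15871 736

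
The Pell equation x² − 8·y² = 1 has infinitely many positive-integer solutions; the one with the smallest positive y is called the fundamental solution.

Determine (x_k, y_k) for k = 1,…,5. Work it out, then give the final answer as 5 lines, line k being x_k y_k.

3 1
17 6
99 35
577 204
3363 1189

[2; 1,4] for √8; ℓ=2 ⇒ convergent index 1
step 0: (2, 1)  from 2·(1,0) + (0,1)
step 1: (3, 1)  from 1·(2,1) + (1,0)
→ (3, 1).  Check: 3²=9, 8·1²=8, difference 1.
(x_2, y_2) = (3·3 + 8·1·1, 3·1 + 1·3) = (17, 6)
(x_3, y_3) = (3·17 + 8·1·6, 3·6 + 1·17) = (99, 35)
(x_4, y_4) = (3·99 + 8·1·35, 3·35 + 1·99) = (577, 204)
(x_5, y_5) = (3·577 + 8·1·204, 3·204 + 1·577) = (3363, 1189)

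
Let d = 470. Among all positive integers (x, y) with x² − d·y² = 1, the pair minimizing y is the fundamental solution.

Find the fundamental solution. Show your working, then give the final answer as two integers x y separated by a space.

√470 = [21; 1,2,8,2,1,42, …], period ℓ=6 (even) → k=5
i=0: a=21 ⇒ p=21, q=1
…
i=2: a=2 ⇒ p=65, q=3
…
i=4: a=2 ⇒ p=1149, q=53
i=5: a=1 ⇒ p=1691, q=78
(x₁, y₁) = (1691, 78);  1691² − 470·78² = 1 ✓

1691 78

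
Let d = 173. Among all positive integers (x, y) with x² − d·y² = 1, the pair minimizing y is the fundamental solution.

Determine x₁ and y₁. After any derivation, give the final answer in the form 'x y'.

[13; 6,1,1,6,26] for √173; ℓ=5 ⇒ convergent index 9
k=0  a_k=13  p_k/q_k = 13/1
…
k=2  a_k=1  p_k/q_k = 92/7
…
k=4  a_k=6  p_k/q_k = 1118/85
…
k=8  a_k=1  p_k/q_k = 382343/29069
k=9  a_k=6  p_k/q_k = 2499849/190060
(x₁, y₁) = (2499849, 190060);  2499849² − 173·190060² = 1 ✓

2499849 190060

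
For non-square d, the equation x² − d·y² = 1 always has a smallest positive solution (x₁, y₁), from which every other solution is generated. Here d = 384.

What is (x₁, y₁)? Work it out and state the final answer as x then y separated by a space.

[19; 1,1,2,9,2,1,1,38] for √384; ℓ=8 ⇒ convergent index 7
k=0  a_k=19  p_k/q_k = 19/1
…
k=2  a_k=1  p_k/q_k = 39/2
…
k=4  a_k=9  p_k/q_k = 921/47
k=5  a_k=2  p_k/q_k = 1940/99
k=6  a_k=1  p_k/q_k = 2861/146
k=7  a_k=1  p_k/q_k = 4801/245
→ (4801, 245).  Check: 4801²=23049601, 384·245²=23049600, difference 1.

4801 245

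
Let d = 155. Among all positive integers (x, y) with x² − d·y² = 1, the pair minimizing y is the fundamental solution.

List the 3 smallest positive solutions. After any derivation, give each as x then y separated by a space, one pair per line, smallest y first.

√155 → a₀=12, period (2,4,2,24); ℓ=4 even so k=3
step 0: (12, 1)  from 12·(1,0) + (0,1)
…
step 2: (112, 9)  from 4·(25,2) + (12,1)
step 3: (249, 20)  from 2·(112,9) + (25,2)
(x₁, y₁) = (249, 20);  249² − 155·20² = 1 ✓
(249+20√155)^2 = 124001 + 9960√155
(249+20√155)^3 = 61752249 + 4960060√155

249 20
124001 9960
61752249 4960060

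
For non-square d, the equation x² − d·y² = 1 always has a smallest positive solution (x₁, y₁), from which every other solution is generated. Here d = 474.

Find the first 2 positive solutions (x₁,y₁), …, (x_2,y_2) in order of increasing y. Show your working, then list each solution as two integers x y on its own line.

193549 8890
74922430801 3441301220

[21; 1,3,2,1,1,…,3,1,42] for √474; ℓ=14 ⇒ convergent index 13
a_0=21:  p_0=21·1+0=21,  q_0=21·0+1=1
…
a_3=2:  p_3=2·87+22=196,  q_3=2·4+1=9
a_4=1:  p_4=1·196+87=283,  q_4=1·9+4=13
a_5=1:  p_5=1·283+196=479,  q_5=1·13+9=22
a_6=1:  p_6=1·479+283=762,  q_6=1·22+13=35
…
a_9=1:  p_9=1·5813+5051=10864,  q_9=1·267+232=499
a_10=1:  p_10=1·10864+5813=16677,  q_10=1·499+267=766
a_11=2:  p_11=2·16677+10864=44218,  q_11=2·766+499=2031
a_12=3:  p_12=3·44218+16677=149331,  q_12=3·2031+766=6859
a_13=1:  p_13=1·149331+44218=193549,  q_13=1·6859+2031=8890
fundamental: x₁=193549, y₁=8890  (since 37461215401 − 474·79032100 = 1)
n=2: (193549,8890)∘(193549,8890) = (193549·193549+474·8890·8890, 193549·8890+8890·193549) = (74922430801,3441301220)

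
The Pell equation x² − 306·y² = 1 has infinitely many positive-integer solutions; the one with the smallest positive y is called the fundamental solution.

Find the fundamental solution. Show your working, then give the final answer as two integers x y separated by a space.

35 2

√306 → a₀=17, period (2,34); ℓ=2 even so k=1
i=0: a=17 ⇒ p=17, q=1
i=1: a=2 ⇒ p=35, q=2
→ (35, 2).  Check: 35²=1225, 306·2²=1224, difference 1.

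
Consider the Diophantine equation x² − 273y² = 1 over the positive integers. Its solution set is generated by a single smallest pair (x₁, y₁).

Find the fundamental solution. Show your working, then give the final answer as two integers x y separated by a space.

d=273: √d = [16; 1,1,10,1,1,32] (ℓ=6, even), read p_5/q_5
k=0  a_k=16  p_k/q_k = 16/1
…
k=4  a_k=1  p_k/q_k = 380/23
k=5  a_k=1  p_k/q_k = 727/44
(x₁, y₁) = (727, 44);  727² − 273·44² = 1 ✓

727 44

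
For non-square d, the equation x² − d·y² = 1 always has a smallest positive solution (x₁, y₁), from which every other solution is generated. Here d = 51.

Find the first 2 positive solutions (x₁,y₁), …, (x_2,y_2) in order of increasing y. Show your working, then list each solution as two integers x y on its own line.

√51 = [7; 7,14, …], period ℓ=2 (even) → k=1
a_0=7:  p_0=7·1+0=7,  q_0=7·0+1=1
a_1=7:  p_1=7·7+1=50,  q_1=7·1+0=7
→ (50, 7).  Check: 50²=2500, 51·7²=2499, difference 1.
(50+7√51)^2 = 4999 + 700√51

50 7
4999 700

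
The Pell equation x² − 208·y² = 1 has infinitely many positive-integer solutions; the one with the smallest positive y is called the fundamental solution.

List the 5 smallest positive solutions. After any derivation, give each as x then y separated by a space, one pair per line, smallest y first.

649 45
842401 58410
1093435849 75816135
1419278889601 98409284820
1842222905266249 127735175880225

√208 → a₀=14, period (2,2,1,2,2,28); ℓ=6 even so k=5
a_0=14:  p_0=14·1+0=14,  q_0=14·0+1=1
…
a_4=2:  p_4=2·101+72=274,  q_4=2·7+5=19
a_5=2:  p_5=2·274+101=649,  q_5=2·19+7=45
(x₁, y₁) = (649, 45);  649² − 208·45² = 1 ✓
(649+45√208)^2 = 842401 + 58410√208
(649+45√208)^3 = 1093435849 + 75816135√208
(649+45√208)^4 = 1419278889601 + 98409284820√208
(649+45√208)^5 = 1842222905266249 + 127735175880225√208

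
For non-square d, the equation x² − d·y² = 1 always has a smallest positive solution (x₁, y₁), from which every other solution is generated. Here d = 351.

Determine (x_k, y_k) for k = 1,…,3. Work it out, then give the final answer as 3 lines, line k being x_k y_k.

[18; 1,2,1,3,2,2,2,3,1,2,1,36] for √351; ℓ=12 ⇒ convergent index 11
step 0: (18, 1)  from 18·(1,0) + (0,1)
step 1: (19, 1)  from 1·(18,1) + (1,0)
step 2: (56, 3)  from 2·(19,1) + (18,1)
step 3: (75, 4)  from 1·(56,3) + (19,1)
step 4: (281, 15)  from 3·(75,4) + (56,3)
step 5: (637, 34)  from 2·(281,15) + (75,4)
step 6: (1555, 83)  from 2·(637,34) + (281,15)
step 7: (3747, 200)  from 2·(1555,83) + (637,34)
step 8: (12796, 683)  from 3·(3747,200) + (1555,83)
step 9: (16543, 883)  from 1·(12796,683) + (3747,200)
step 10: (45882, 2449)  from 2·(16543,883) + (12796,683)
step 11: (62425, 3332)  from 1·(45882,2449) + (16543,883)
→ (62425, 3332).  Check: 62425²=3896880625, 351·3332²=3896880624, difference 1.
(62425+3332√351)^2 = 7793761249 + 416000200√351
(62425+3332√351)^3 = 973051091875225 + 51937624966668√351

62425 3332
7793761249 416000200
973051091875225 51937624966668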